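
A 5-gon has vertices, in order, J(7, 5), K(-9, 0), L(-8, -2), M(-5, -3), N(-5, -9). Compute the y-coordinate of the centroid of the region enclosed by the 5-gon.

Apply the shoelace formula. First the cross-terms c_i = x_i·y_{i+1} − x_{i+1}·y_i:
  45, 18, 14, 30, 38  ⇒  2A = 145, A = 72.5.
Then Σ (y_i + y_{i+1})·c_i = -393, so ȳ = -393 / (6·72.5) = -131/145.

-131/145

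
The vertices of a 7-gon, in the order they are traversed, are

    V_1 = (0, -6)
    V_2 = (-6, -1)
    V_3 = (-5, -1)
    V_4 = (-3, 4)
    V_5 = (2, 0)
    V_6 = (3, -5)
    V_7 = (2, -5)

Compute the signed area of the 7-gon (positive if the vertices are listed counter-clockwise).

Apply the surveyor's formula: 2A = Σ (x_i·y_{i+1} − x_{i+1}·y_i), indices taken mod 7.
V_1→V_2: (0)(-1) − (-6)(-6) = -36
V_2→V_3: (-6)(-1) − (-5)(-1) = 1
V_3→V_4: (-5)(4) − (-3)(-1) = -23
V_4→V_5: (-3)(0) − (2)(4) = -8
V_5→V_6: (2)(-5) − (3)(0) = -10
V_6→V_7: (3)(-5) − (2)(-5) = -5
V_7→V_1: (2)(-6) − (0)(-5) = -12
Σ = -93
Signed area = Σ/2 = -46.5 (negative ⇒ clockwise traversal).

-46.5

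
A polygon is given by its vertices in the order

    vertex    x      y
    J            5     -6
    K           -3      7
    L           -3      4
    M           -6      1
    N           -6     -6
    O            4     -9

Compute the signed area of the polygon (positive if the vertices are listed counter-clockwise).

Apply the shoelace formula: 2A = Σ (x_i·y_{i+1} − x_{i+1}·y_i), indices taken mod 6.
J→K: (5)(7) − (-3)(-6) = 17
K→L: (-3)(4) − (-3)(7) = 9
L→M: (-3)(1) − (-6)(4) = 21
M→N: (-6)(-6) − (-6)(1) = 42
N→O: (-6)(-9) − (4)(-6) = 78
O→J: (4)(-6) − (5)(-9) = 21
Σ = 188
Signed area = Σ/2 = 94 (positive ⇒ counter-clockwise traversal).

94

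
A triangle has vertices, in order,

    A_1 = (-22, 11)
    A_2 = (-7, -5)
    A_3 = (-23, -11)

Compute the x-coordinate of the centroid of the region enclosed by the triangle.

-52/3

Apply the surveyor's formula. First the cross-terms c_i = x_i·y_{i+1} − x_{i+1}·y_i:
  187, -38, -495  ⇒  2A = -346, A = -173.
Then Σ (x_i + x_{i+1})·c_i = 17992, so x̄ = 17992 / (6·(-173)) = -52/3.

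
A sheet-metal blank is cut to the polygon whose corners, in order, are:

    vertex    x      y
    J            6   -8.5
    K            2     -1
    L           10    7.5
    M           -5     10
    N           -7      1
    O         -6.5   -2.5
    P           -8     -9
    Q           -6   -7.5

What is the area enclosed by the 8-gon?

201.5

Apply Gauss's area formula: 2A = Σ (x_i·y_{i+1} − x_{i+1}·y_i), indices taken mod 8.
Σ = (11) + (25) + (137.5) + (65) + (24) + (38.5) + (6) + (96) = 403
Area = |Σ|/2 = 201.5.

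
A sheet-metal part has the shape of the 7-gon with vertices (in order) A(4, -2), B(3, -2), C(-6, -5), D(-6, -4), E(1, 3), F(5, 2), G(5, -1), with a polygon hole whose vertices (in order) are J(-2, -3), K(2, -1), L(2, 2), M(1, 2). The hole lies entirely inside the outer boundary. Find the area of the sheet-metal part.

33

Outer boundary:
Σ = (-2) + (-27) + (-6) + (-14) + (-13) + (-15) + (-6) = -83
Area = |Σ|/2 = 41.5.
Hole:
J→K: (-2)(-1) − (2)(-3) = 8
K→L: (2)(2) − (2)(-1) = 6
L→M: (2)(2) − (1)(2) = 2
M→J: (1)(-3) − (-2)(2) = 1
Σ = 17
Area = |Σ|/2 = 8.5.
Net area = 41.5 − 8.5 = 33.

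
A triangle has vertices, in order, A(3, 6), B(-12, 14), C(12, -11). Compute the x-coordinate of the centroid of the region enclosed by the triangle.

Apply the shoelace formula. First the cross-terms c_i = x_i·y_{i+1} − x_{i+1}·y_i:
  114, -36, 105  ⇒  2A = 183, A = 91.5.
Then Σ (x_i + x_{i+1})·c_i = 549, so x̄ = 549 / (6·91.5) = 1.

1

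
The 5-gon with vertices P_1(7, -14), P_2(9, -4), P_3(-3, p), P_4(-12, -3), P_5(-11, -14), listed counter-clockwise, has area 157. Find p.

-8

The doubled signed area Σ (x_i y_{i+1} − x_{i+1} y_i) is linear in p.
With p=0 it equals 482; the coefficient of p is 21 (from the two edges through P_3).
So 21·p + 482 = 2·157 = 314 ⇒ p = -8.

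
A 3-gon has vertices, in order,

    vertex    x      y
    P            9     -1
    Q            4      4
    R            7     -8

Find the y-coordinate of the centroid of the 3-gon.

Apply Gauss's area formula. First the cross-terms c_i = x_i·y_{i+1} − x_{i+1}·y_i:
  40, -60, 65  ⇒  2A = 45, A = 22.5.
Then Σ (y_i + y_{i+1})·c_i = -225, so ȳ = -225 / (6·22.5) = -5/3.

-5/3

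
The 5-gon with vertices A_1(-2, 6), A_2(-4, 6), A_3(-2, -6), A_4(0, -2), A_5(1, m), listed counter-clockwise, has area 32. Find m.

Write out the shoelace sum; only the two edges meeting at A_5 involve m:
2·Area = [(0·m − 1·(-2)) + (1·6 − (-2)·m)] + 52
       = 2·m + 60 = 64
⇒ m = 2.

2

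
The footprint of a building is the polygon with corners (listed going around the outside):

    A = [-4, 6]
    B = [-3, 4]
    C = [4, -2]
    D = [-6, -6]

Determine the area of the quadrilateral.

Apply the shoelace formula: 2A = Σ (x_i·y_{i+1} − x_{i+1}·y_i), indices taken mod 4.
Σ = (2) + (-10) + (-36) + (-60) = -104
Area = |Σ|/2 = 52.

52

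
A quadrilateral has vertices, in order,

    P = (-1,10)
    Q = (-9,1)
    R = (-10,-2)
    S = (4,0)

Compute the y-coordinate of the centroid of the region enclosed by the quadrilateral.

89/33

Apply the surveyor's formula. First the cross-terms c_i = x_i·y_{i+1} − x_{i+1}·y_i:
  89, 28, 8, 40  ⇒  2A = 165, A = 82.5.
Then Σ (y_i + y_{i+1})·c_i = 1335, so ȳ = 1335 / (6·82.5) = 89/33.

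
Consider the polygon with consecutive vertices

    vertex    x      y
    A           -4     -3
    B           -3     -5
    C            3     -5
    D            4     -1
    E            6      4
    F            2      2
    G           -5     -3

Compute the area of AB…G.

45.5

Σ = (11) + (30) + (17) + (22) + (4) + (4) + (3) = 91
Area = |Σ|/2 = 45.5.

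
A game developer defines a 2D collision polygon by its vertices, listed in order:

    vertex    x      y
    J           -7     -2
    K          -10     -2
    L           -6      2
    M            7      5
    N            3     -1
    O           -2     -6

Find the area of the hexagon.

81

Apply the shoelace formula: 2A = Σ (x_i·y_{i+1} − x_{i+1}·y_i), indices taken mod 6.
Cross-terms: -6, -32, -44, -22, -20, -38  ⇒  Σ = -162
Area = |Σ|/2 = 81.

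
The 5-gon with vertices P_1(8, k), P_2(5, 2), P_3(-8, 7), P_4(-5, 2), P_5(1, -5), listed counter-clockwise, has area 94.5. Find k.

Write out the shoelace sum; only the two edges meeting at P_1 involve k:
2·Area = [(1·k − 8·(-5)) + (8·2 − 5·k)] + 93
       = -4·k + 149 = 189
⇒ k = -10.

-10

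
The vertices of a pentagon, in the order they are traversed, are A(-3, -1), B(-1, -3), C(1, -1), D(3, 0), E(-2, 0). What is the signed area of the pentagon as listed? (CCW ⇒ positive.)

8.5

Apply the shoelace (surveyor's) formula: 2A = Σ (x_i·y_{i+1} − x_{i+1}·y_i), indices taken mod 5.
A→B: (-3)(-3) − (-1)(-1) = 8
B→C: (-1)(-1) − (1)(-3) = 4
C→D: (1)(0) − (3)(-1) = 3
D→E: (3)(0) − (-2)(0) = 0
E→A: (-2)(-1) − (-3)(0) = 2
Σ = 17
Signed area = Σ/2 = 8.5 (positive ⇒ counter-clockwise traversal).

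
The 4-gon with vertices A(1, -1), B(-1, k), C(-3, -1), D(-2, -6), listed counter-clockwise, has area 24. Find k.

6

The doubled signed area Σ (x_i y_{i+1} − x_{i+1} y_i) is linear in k.
With k=0 it equals 24; the coefficient of k is 4 (from the two edges through B).
So 4·k + 24 = 2·24 = 48 ⇒ k = 6.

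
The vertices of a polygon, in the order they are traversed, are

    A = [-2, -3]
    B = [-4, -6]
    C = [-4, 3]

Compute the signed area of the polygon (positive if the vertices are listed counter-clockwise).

-9

Apply the shoelace formula: 2A = Σ (x_i·y_{i+1} − x_{i+1}·y_i), indices taken mod 3.
Σ = (0) + (-36) + (18) = -18
Signed area = Σ/2 = -9 (negative ⇒ clockwise traversal).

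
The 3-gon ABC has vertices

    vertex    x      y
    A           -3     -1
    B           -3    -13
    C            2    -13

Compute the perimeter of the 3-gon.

30

|AB| = √((0)² + (-12)²) = √144 = 12
|BC| = √((5)² + (0)²) = √25 = 5
|CA| = √((-5)² + (12)²) = √169 = 13
Perimeter = 12 + 5 + 13 = 30.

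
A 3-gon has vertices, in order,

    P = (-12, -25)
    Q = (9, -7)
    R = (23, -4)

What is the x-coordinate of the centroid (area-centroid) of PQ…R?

Apply the shoelace (surveyor's) formula. First the cross-terms c_i = x_i·y_{i+1} − x_{i+1}·y_i:
  309, 125, -623  ⇒  2A = -189, A = -94.5.
Then Σ (x_i + x_{i+1})·c_i = -3780, so x̄ = -3780 / (6·(-94.5)) = 20/3.

20/3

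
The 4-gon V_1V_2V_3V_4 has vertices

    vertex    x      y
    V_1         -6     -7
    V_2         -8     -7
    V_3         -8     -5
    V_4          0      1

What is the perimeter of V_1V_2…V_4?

24

|V_1V_2| = √((-2)² + (0)²) = √4 = 2
|V_2V_3| = √((0)² + (2)²) = √4 = 2
|V_3V_4| = √((8)² + (6)²) = √100 = 10
|V_4V_1| = √((-6)² + (-8)²) = √100 = 10
Perimeter = 2 + 2 + 10 + 10 = 24.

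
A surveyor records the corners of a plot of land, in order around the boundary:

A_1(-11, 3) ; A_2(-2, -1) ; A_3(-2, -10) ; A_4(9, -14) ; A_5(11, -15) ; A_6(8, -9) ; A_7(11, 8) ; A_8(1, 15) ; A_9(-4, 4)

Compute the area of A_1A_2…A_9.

304.5

Σ = (17) + (18) + (118) + (19) + (21) + (163) + (157) + (64) + (32) = 609
Area = |Σ|/2 = 304.5.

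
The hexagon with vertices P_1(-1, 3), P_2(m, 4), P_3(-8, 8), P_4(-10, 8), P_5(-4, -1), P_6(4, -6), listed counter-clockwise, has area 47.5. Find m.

The doubled signed area Σ (x_i y_{i+1} − x_{i+1} y_i) is linear in m.
With m=0 it equals 120; the coefficient of m is 5 (from the two edges through P_2).
So 5·m + 120 = 2·47.5 = 95 ⇒ m = -5.

-5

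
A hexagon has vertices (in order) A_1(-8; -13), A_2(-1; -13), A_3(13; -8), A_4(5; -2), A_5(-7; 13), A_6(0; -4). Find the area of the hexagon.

Apply the surveyor's formula: 2A = Σ (x_i·y_{i+1} − x_{i+1}·y_i), indices taken mod 6.
A_1→A_2: (-8)(-13) − (-1)(-13) = 91
A_2→A_3: (-1)(-8) − (13)(-13) = 177
A_3→A_4: (13)(-2) − (5)(-8) = 14
A_4→A_5: (5)(13) − (-7)(-2) = 51
A_5→A_6: (-7)(-4) − (0)(13) = 28
A_6→A_1: (0)(-13) − (-8)(-4) = -32
Σ = 329
Area = |Σ|/2 = 164.5.

164.5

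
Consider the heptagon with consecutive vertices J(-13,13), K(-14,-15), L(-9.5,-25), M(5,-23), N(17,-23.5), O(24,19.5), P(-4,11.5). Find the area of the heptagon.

Apply the surveyor's formula: 2A = Σ (x_i·y_{i+1} − x_{i+1}·y_i), indices taken mod 7.
Σ = (377) + (207.5) + (343.5) + (273.5) + (895.5) + (354) + (97.5) = 2548.5
Area = |Σ|/2 = 1274.25.

1274.25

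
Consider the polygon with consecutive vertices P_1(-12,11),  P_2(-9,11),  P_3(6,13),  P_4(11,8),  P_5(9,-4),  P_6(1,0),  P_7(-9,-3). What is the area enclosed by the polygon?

280.5

Apply the surveyor's formula: 2A = Σ (x_i·y_{i+1} − x_{i+1}·y_i), indices taken mod 7.
Σ = (-33) + (-183) + (-95) + (-116) + (4) + (-3) + (-135) = -561
Area = |Σ|/2 = 280.5.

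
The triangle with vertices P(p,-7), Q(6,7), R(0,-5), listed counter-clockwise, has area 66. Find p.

Write out the shoelace sum; only the two edges meeting at P involve p:
2·Area = [(0·(-7) − p·(-5)) + (p·7 − 6·(-7))] + -30
       = 12·p + 12 = 132
⇒ p = 10.

10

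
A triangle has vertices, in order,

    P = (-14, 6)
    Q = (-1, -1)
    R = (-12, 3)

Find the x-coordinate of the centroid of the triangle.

Apply the shoelace formula. First the cross-terms c_i = x_i·y_{i+1} − x_{i+1}·y_i:
  20, -15, -30  ⇒  2A = -25, A = -12.5.
Then Σ (x_i + x_{i+1})·c_i = 675, so x̄ = 675 / (6·(-12.5)) = -9.

-9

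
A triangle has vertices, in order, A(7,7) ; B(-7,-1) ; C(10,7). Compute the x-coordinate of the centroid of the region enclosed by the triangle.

10/3

Apply the shoelace formula. First the cross-terms c_i = x_i·y_{i+1} − x_{i+1}·y_i:
  42, -39, 21  ⇒  2A = 24, A = 12.
Then Σ (x_i + x_{i+1})·c_i = 240, so x̄ = 240 / (6·12) = 10/3.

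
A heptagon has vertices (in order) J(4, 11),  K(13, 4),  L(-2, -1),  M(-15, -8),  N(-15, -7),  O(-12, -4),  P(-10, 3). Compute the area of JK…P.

184

Apply the shoelace formula: 2A = Σ (x_i·y_{i+1} − x_{i+1}·y_i), indices taken mod 7.
J→K: (4)(4) − (13)(11) = -127
K→L: (13)(-1) − (-2)(4) = -5
L→M: (-2)(-8) − (-15)(-1) = 1
M→N: (-15)(-7) − (-15)(-8) = -15
N→O: (-15)(-4) − (-12)(-7) = -24
O→P: (-12)(3) − (-10)(-4) = -76
P→J: (-10)(11) − (4)(3) = -122
Σ = -368
Area = |Σ|/2 = 184.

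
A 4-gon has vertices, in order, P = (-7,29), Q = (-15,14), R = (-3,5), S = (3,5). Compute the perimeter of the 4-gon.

|PQ| = √((-8)² + (-15)²) = √289 = 17
|QR| = √((12)² + (-9)²) = √225 = 15
|RS| = √((6)² + (0)²) = √36 = 6
|SP| = √((-10)² + (24)²) = √676 = 26
Perimeter = 17 + 15 + 6 + 26 = 64.

64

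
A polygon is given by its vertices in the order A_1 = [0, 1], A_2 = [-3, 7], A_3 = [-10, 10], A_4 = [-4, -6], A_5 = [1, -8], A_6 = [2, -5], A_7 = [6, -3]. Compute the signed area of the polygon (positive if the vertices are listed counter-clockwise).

Apply the shoelace (surveyor's) formula: 2A = Σ (x_i·y_{i+1} − x_{i+1}·y_i), indices taken mod 7.
Σ = (3) + (40) + (100) + (38) + (11) + (24) + (6) = 222
Signed area = Σ/2 = 111 (positive ⇒ counter-clockwise traversal).

111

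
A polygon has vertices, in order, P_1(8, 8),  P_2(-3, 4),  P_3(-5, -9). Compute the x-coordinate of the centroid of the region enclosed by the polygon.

0

Apply Gauss's area formula. First the cross-terms c_i = x_i·y_{i+1} − x_{i+1}·y_i:
  56, 47, 32  ⇒  2A = 135, A = 67.5.
Then Σ (x_i + x_{i+1})·c_i = 0, so x̄ = 0 / (6·67.5) = 0.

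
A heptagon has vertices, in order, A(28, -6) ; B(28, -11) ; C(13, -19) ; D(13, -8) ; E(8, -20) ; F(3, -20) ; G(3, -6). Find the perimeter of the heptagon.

90

|AB| = √((0)² + (-5)²) = √25 = 5
|BC| = √((-15)² + (-8)²) = √289 = 17
|CD| = √((0)² + (11)²) = √121 = 11
|DE| = √((-5)² + (-12)²) = √169 = 13
|EF| = √((-5)² + (0)²) = √25 = 5
|FG| = √((0)² + (14)²) = √196 = 14
|GA| = √((25)² + (0)²) = √625 = 25
Perimeter = 5 + 17 + 11 + 13 + 5 + 14 + 25 = 90.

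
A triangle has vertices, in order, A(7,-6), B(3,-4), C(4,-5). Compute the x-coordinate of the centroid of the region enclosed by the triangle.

Apply the shoelace formula. First the cross-terms c_i = x_i·y_{i+1} − x_{i+1}·y_i:
  -10, 1, 11  ⇒  2A = 2, A = 1.
Then Σ (x_i + x_{i+1})·c_i = 28, so x̄ = 28 / (6·1) = 14/3.

14/3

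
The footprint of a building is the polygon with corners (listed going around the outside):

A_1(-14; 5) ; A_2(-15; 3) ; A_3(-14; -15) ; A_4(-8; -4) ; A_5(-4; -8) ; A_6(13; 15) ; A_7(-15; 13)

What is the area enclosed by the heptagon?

Cross-terms: 33, 267, -64, 48, 44, 394, 107  ⇒  Σ = 829
Area = |Σ|/2 = 414.5.

414.5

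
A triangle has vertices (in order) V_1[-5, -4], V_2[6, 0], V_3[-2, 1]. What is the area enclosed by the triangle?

21.5

Apply the surveyor's formula: 2A = Σ (x_i·y_{i+1} − x_{i+1}·y_i), indices taken mod 3.
Cross-terms: 24, 6, 13  ⇒  Σ = 43
Area = |Σ|/2 = 21.5.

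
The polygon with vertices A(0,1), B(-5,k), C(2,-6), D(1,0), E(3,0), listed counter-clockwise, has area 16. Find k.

6

The doubled signed area Σ (x_i y_{i+1} − x_{i+1} y_i) is linear in k.
With k=0 it equals 44; the coefficient of k is -2 (from the two edges through B).
So -2·k + 44 = 2·16 = 32 ⇒ k = 6.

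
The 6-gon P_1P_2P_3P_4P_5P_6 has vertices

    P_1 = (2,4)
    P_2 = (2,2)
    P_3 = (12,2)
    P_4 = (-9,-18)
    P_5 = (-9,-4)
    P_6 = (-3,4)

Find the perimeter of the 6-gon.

|P_1P_2| = √((0)² + (-2)²) = √4 = 2
|P_2P_3| = √((10)² + (0)²) = √100 = 10
|P_3P_4| = √((-21)² + (-20)²) = √841 = 29
|P_4P_5| = √((0)² + (14)²) = √196 = 14
|P_5P_6| = √((6)² + (8)²) = √100 = 10
|P_6P_1| = √((5)² + (0)²) = √25 = 5
Perimeter = 2 + 10 + 29 + 14 + 10 + 5 = 70.

70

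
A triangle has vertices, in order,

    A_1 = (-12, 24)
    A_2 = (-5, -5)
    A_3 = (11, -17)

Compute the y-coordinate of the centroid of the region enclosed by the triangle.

2/3

Apply the shoelace (surveyor's) formula. First the cross-terms c_i = x_i·y_{i+1} − x_{i+1}·y_i:
  180, 140, 60  ⇒  2A = 380, A = 190.
Then Σ (y_i + y_{i+1})·c_i = 760, so ȳ = 760 / (6·190) = 2/3.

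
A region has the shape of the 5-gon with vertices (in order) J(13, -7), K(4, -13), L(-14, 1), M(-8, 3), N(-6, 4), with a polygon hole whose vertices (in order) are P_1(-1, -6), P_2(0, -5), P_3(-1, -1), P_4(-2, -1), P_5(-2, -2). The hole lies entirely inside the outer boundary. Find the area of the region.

Outer boundary:
Apply the shoelace formula: 2A = Σ (x_i·y_{i+1} − x_{i+1}·y_i), indices taken mod 5.
J→K: (13)(-13) − (4)(-7) = -141
K→L: (4)(1) − (-14)(-13) = -178
L→M: (-14)(3) − (-8)(1) = -34
M→N: (-8)(4) − (-6)(3) = -14
N→J: (-6)(-7) − (13)(4) = -10
Σ = -377
Area = |Σ|/2 = 188.5.
Hole:
Σ = (5) + (-5) + (-1) + (2) + (10) = 11
Area = |Σ|/2 = 5.5.
Net area = 188.5 − 5.5 = 183.

183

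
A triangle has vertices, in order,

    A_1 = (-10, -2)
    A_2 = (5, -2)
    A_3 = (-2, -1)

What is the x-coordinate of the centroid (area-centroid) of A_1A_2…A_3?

-7/3

Apply Gauss's area formula. First the cross-terms c_i = x_i·y_{i+1} − x_{i+1}·y_i:
  30, -9, -6  ⇒  2A = 15, A = 7.5.
Then Σ (x_i + x_{i+1})·c_i = -105, so x̄ = -105 / (6·7.5) = -7/3.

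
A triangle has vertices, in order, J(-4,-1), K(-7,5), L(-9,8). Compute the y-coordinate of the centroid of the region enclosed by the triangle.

4

Apply the surveyor's formula. First the cross-terms c_i = x_i·y_{i+1} − x_{i+1}·y_i:
  -27, -11, 41  ⇒  2A = 3, A = 1.5.
Then Σ (y_i + y_{i+1})·c_i = 36, so ȳ = 36 / (6·1.5) = 4.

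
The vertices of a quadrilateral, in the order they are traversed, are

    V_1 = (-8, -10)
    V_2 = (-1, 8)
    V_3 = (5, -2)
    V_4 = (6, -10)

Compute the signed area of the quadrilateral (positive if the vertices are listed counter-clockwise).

Apply Gauss's area formula: 2A = Σ (x_i·y_{i+1} − x_{i+1}·y_i), indices taken mod 4.
Cross-terms: -74, -38, -38, -140  ⇒  Σ = -290
Signed area = Σ/2 = -145 (negative ⇒ clockwise traversal).

-145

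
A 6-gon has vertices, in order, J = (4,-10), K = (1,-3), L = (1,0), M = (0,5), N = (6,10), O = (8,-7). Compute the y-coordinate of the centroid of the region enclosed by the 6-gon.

-5/27

Apply the shoelace formula. First the cross-terms c_i = x_i·y_{i+1} − x_{i+1}·y_i:
  -2, 3, 5, -30, -122, -52  ⇒  2A = -198, A = -99.
Then Σ (y_i + y_{i+1})·c_i = 110, so ȳ = 110 / (6·(-99)) = -5/27.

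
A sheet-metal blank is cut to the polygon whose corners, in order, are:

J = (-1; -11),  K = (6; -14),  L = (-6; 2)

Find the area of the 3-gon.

Σ = (80) + (-72) + (68) = 76
Area = |Σ|/2 = 38.

38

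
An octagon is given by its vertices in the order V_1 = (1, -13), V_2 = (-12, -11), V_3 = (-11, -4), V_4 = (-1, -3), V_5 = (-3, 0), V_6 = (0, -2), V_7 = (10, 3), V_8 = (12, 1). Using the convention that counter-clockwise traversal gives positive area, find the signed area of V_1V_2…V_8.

-188.5

Apply the surveyor's formula: 2A = Σ (x_i·y_{i+1} − x_{i+1}·y_i), indices taken mod 8.
V_1→V_2: (1)(-11) − (-12)(-13) = -167
V_2→V_3: (-12)(-4) − (-11)(-11) = -73
V_3→V_4: (-11)(-3) − (-1)(-4) = 29
V_4→V_5: (-1)(0) − (-3)(-3) = -9
V_5→V_6: (-3)(-2) − (0)(0) = 6
V_6→V_7: (0)(3) − (10)(-2) = 20
V_7→V_8: (10)(1) − (12)(3) = -26
V_8→V_1: (12)(-13) − (1)(1) = -157
Σ = -377
Signed area = Σ/2 = -188.5 (negative ⇒ clockwise traversal).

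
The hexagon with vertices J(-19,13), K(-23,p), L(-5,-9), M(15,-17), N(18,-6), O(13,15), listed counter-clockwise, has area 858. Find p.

2

The doubled signed area Σ (x_i y_{i+1} − x_{i+1} y_i) is linear in p.
With p=0 it equals 1744; the coefficient of p is -14 (from the two edges through K).
So -14·p + 1744 = 2·858 = 1716 ⇒ p = 2.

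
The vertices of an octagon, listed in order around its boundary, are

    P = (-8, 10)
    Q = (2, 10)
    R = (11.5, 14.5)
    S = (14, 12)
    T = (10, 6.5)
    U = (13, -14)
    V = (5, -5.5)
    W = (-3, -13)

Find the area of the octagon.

360.75

Apply the surveyor's formula: 2A = Σ (x_i·y_{i+1} − x_{i+1}·y_i), indices taken mod 8.
Σ = (-100) + (-86) + (-65) + (-29) + (-224.5) + (-1.5) + (-81.5) + (-134) = -721.5
Area = |Σ|/2 = 360.75.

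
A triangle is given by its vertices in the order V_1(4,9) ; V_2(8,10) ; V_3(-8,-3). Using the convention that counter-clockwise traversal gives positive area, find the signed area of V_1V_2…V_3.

Apply the shoelace formula: 2A = Σ (x_i·y_{i+1} − x_{i+1}·y_i), indices taken mod 3.
Σ = (-32) + (56) + (-60) = -36
Signed area = Σ/2 = -18 (negative ⇒ clockwise traversal).

-18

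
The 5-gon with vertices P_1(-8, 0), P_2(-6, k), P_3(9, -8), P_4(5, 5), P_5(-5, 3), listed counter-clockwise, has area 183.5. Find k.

Write out the shoelace sum; only the two edges meeting at P_2 involve k:
2·Area = [((-8)·k − (-6)·0) + ((-6)·(-8) − 9·k)] + 149
       = -17·k + 197 = 367
⇒ k = -10.

-10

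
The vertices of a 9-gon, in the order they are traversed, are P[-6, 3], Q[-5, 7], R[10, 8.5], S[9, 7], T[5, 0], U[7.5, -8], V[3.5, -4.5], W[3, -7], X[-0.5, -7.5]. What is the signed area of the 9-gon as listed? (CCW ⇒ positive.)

-155.125

Apply the shoelace (surveyor's) formula: 2A = Σ (x_i·y_{i+1} − x_{i+1}·y_i), indices taken mod 9.
Cross-terms: -27, -112.5, -6.5, -35, -40, -5.75, -11, -26, -46.5  ⇒  Σ = -310.25
Signed area = Σ/2 = -155.125 (negative ⇒ clockwise traversal).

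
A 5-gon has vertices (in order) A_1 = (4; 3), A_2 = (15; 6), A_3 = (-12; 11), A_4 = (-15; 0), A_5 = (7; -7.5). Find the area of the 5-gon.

272.25

Apply the shoelace formula: 2A = Σ (x_i·y_{i+1} − x_{i+1}·y_i), indices taken mod 5.
A_1→A_2: (4)(6) − (15)(3) = -21
A_2→A_3: (15)(11) − (-12)(6) = 237
A_3→A_4: (-12)(0) − (-15)(11) = 165
A_4→A_5: (-15)(-7.5) − (7)(0) = 112.5
A_5→A_1: (7)(3) − (4)(-7.5) = 51
Σ = 544.5
Area = |Σ|/2 = 272.25.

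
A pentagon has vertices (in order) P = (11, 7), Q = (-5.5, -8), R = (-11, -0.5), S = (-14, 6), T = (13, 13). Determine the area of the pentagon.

Apply the shoelace (surveyor's) formula: 2A = Σ (x_i·y_{i+1} − x_{i+1}·y_i), indices taken mod 5.
Cross-terms: -49.5, -85.25, -73, -260, -52  ⇒  Σ = -519.75
Area = |Σ|/2 = 259.875.

259.875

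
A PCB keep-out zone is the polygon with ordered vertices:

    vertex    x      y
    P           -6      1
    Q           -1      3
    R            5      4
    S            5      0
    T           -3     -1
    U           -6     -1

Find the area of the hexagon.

38

Cross-terms: -17, -19, -20, -5, -3, -12  ⇒  Σ = -76
Area = |Σ|/2 = 38.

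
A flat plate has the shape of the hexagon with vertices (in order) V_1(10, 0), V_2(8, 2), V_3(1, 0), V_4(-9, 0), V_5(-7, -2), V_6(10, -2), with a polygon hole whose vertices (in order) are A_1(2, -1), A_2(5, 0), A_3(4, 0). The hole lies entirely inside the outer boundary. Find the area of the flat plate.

44.5

Outer boundary:
Σ = (20) + (-2) + (0) + (18) + (34) + (20) = 90
Area = |Σ|/2 = 45.
Hole:
Σ = (5) + (0) + (-4) = 1
Area = |Σ|/2 = 0.5.
Net area = 45 − 0.5 = 44.5.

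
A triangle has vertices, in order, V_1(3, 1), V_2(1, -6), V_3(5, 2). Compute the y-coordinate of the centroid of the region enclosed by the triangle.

Apply Gauss's area formula. First the cross-terms c_i = x_i·y_{i+1} − x_{i+1}·y_i:
  -19, 32, -1  ⇒  2A = 12, A = 6.
Then Σ (y_i + y_{i+1})·c_i = -36, so ȳ = -36 / (6·6) = -1.

-1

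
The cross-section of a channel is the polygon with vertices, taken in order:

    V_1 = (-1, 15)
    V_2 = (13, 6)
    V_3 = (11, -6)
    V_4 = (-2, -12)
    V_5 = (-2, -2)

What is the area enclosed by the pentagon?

270.5

Apply the surveyor's formula: 2A = Σ (x_i·y_{i+1} − x_{i+1}·y_i), indices taken mod 5.
Σ = (-201) + (-144) + (-144) + (-20) + (-32) = -541
Area = |Σ|/2 = 270.5.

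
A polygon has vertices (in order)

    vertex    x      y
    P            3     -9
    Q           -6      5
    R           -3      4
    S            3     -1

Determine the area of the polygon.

40.5

Σ = (-39) + (-9) + (-9) + (-24) = -81
Area = |Σ|/2 = 40.5.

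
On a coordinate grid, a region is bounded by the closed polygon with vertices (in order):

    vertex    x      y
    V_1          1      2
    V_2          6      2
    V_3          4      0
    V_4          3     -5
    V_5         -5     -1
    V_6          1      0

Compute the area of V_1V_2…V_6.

31.5

Apply the shoelace formula: 2A = Σ (x_i·y_{i+1} − x_{i+1}·y_i), indices taken mod 6.
Cross-terms: -10, -8, -20, -28, 1, 2  ⇒  Σ = -63
Area = |Σ|/2 = 31.5.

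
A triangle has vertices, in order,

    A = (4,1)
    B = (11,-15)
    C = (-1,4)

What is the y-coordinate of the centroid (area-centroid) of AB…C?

Apply the shoelace (surveyor's) formula. First the cross-terms c_i = x_i·y_{i+1} − x_{i+1}·y_i:
  -71, 29, -17  ⇒  2A = -59, A = -29.5.
Then Σ (y_i + y_{i+1})·c_i = 590, so ȳ = 590 / (6·(-29.5)) = -10/3.

-10/3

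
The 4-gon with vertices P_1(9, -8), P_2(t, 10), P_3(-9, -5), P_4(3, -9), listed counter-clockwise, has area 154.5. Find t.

Write out the shoelace sum; only the two edges meeting at P_2 involve t:
2·Area = [(9·10 − t·(-8)) + (t·(-5) − (-9)·10)] + 153
       = 3·t + 333 = 309
⇒ t = -8.

-8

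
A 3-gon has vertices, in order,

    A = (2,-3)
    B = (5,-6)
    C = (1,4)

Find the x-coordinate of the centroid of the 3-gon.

Apply the surveyor's formula. First the cross-terms c_i = x_i·y_{i+1} − x_{i+1}·y_i:
  3, 26, -11  ⇒  2A = 18, A = 9.
Then Σ (x_i + x_{i+1})·c_i = 144, so x̄ = 144 / (6·9) = 8/3.

8/3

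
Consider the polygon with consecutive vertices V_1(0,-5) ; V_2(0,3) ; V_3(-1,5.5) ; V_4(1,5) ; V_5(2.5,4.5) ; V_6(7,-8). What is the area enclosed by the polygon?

51

Apply the shoelace formula: 2A = Σ (x_i·y_{i+1} − x_{i+1}·y_i), indices taken mod 6.
Σ = (0) + (3) + (-10.5) + (-8) + (-51.5) + (-35) = -102
Area = |Σ|/2 = 51.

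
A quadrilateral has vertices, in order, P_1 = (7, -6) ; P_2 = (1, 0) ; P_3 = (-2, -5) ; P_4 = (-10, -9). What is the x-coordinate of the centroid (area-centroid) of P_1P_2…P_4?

17/69

Apply the shoelace formula. First the cross-terms c_i = x_i·y_{i+1} − x_{i+1}·y_i:
  6, -5, -32, 123  ⇒  2A = 92, A = 46.
Then Σ (x_i + x_{i+1})·c_i = 68, so x̄ = 68 / (6·46) = 17/69.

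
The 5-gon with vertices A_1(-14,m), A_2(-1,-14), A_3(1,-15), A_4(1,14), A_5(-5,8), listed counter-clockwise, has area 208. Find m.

7

Write out the shoelace sum; only the two edges meeting at A_1 involve m:
2·Area = [((-5)·m − (-14)·8) + ((-14)·(-14) − (-1)·m)] + 136
       = -4·m + 444 = 416
⇒ m = 7.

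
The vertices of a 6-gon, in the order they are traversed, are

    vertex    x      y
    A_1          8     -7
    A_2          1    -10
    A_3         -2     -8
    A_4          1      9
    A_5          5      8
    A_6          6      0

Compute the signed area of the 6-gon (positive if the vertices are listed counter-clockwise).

Apply the surveyor's formula: 2A = Σ (x_i·y_{i+1} − x_{i+1}·y_i), indices taken mod 6.
Σ = (-73) + (-28) + (-10) + (-37) + (-48) + (-42) = -238
Signed area = Σ/2 = -119 (negative ⇒ clockwise traversal).

-119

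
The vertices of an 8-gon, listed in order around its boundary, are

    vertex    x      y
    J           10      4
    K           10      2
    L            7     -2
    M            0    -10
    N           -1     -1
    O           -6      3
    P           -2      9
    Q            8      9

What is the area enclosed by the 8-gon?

169.5

Apply the shoelace (surveyor's) formula: 2A = Σ (x_i·y_{i+1} − x_{i+1}·y_i), indices taken mod 8.
Σ = (-20) + (-34) + (-70) + (-10) + (-9) + (-48) + (-90) + (-58) = -339
Area = |Σ|/2 = 169.5.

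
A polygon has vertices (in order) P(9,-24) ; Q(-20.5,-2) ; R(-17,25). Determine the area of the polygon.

Apply Gauss's area formula: 2A = Σ (x_i·y_{i+1} − x_{i+1}·y_i), indices taken mod 3.
Cross-terms: -510, -546.5, 183  ⇒  Σ = -873.5
Area = |Σ|/2 = 436.75.

436.75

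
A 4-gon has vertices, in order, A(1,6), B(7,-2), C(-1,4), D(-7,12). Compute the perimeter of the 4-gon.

40

|AB| = √((6)² + (-8)²) = √100 = 10
|BC| = √((-8)² + (6)²) = √100 = 10
|CD| = √((-6)² + (8)²) = √100 = 10
|DA| = √((8)² + (-6)²) = √100 = 10
Perimeter = 10 + 10 + 10 + 10 = 40.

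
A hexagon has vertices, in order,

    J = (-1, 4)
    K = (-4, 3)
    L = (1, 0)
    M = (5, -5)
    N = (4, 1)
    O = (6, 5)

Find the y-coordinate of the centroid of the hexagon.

Apply the shoelace formula. First the cross-terms c_i = x_i·y_{i+1} − x_{i+1}·y_i:
  13, -3, -5, 25, 14, 29  ⇒  2A = 73, A = 36.5.
Then Σ (y_i + y_{i+1})·c_i = 352, so ȳ = 352 / (6·36.5) = 352/219.

352/219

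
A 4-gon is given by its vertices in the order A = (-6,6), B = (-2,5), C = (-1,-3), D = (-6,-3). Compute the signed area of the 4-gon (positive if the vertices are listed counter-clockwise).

Apply the surveyor's formula: 2A = Σ (x_i·y_{i+1} − x_{i+1}·y_i), indices taken mod 4.
Σ = (-18) + (11) + (-15) + (-54) = -76
Signed area = Σ/2 = -38 (negative ⇒ clockwise traversal).

-38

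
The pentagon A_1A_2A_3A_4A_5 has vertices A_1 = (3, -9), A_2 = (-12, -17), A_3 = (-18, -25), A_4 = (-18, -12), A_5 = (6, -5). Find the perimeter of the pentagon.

70

|A_1A_2| = √((-15)² + (-8)²) = √289 = 17
|A_2A_3| = √((-6)² + (-8)²) = √100 = 10
|A_3A_4| = √((0)² + (13)²) = √169 = 13
|A_4A_5| = √((24)² + (7)²) = √625 = 25
|A_5A_1| = √((-3)² + (-4)²) = √25 = 5
Perimeter = 17 + 10 + 13 + 25 + 5 = 70.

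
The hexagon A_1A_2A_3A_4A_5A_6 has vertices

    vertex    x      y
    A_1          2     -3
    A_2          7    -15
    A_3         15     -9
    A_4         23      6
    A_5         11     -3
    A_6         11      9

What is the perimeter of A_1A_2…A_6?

|A_1A_2| = √((5)² + (-12)²) = √169 = 13
|A_2A_3| = √((8)² + (6)²) = √100 = 10
|A_3A_4| = √((8)² + (15)²) = √289 = 17
|A_4A_5| = √((-12)² + (-9)²) = √225 = 15
|A_5A_6| = √((0)² + (12)²) = √144 = 12
|A_6A_1| = √((-9)² + (-12)²) = √225 = 15
Perimeter = 13 + 10 + 17 + 15 + 12 + 15 = 82.

82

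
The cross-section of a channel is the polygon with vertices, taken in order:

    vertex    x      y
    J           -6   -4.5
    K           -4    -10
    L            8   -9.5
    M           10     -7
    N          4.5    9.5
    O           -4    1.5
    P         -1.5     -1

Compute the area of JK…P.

Apply the surveyor's formula: 2A = Σ (x_i·y_{i+1} − x_{i+1}·y_i), indices taken mod 7.
J→K: (-6)(-10) − (-4)(-4.5) = 42
K→L: (-4)(-9.5) − (8)(-10) = 118
L→M: (8)(-7) − (10)(-9.5) = 39
M→N: (10)(9.5) − (4.5)(-7) = 126.5
N→O: (4.5)(1.5) − (-4)(9.5) = 44.75
O→P: (-4)(-1) − (-1.5)(1.5) = 6.25
P→J: (-1.5)(-4.5) − (-6)(-1) = 0.75
Σ = 377.25
Area = |Σ|/2 = 188.625.

188.625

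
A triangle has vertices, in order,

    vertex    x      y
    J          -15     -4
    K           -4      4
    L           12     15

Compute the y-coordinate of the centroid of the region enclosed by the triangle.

5

Apply the shoelace formula. First the cross-terms c_i = x_i·y_{i+1} − x_{i+1}·y_i:
  -76, -108, 177  ⇒  2A = -7, A = -3.5.
Then Σ (y_i + y_{i+1})·c_i = -105, so ȳ = -105 / (6·(-3.5)) = 5.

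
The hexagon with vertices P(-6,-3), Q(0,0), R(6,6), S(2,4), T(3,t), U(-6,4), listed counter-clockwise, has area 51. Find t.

Write out the shoelace sum; only the two edges meeting at T involve t:
2·Area = [(2·t − 3·4) + (3·4 − (-6)·t)] + 54
       = 8·t + 54 = 102
⇒ t = 6.

6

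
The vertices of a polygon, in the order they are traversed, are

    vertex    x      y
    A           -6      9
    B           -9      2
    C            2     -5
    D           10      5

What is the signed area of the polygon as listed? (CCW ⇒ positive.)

145

Cross-terms: 69, 41, 60, 120  ⇒  Σ = 290
Signed area = Σ/2 = 145 (positive ⇒ counter-clockwise traversal).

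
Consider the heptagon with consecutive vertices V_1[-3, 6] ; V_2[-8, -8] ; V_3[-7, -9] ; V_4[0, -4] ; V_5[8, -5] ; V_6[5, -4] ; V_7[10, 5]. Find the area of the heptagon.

Cross-terms: 72, 16, 28, 32, -7, 65, 75  ⇒  Σ = 281
Area = |Σ|/2 = 140.5.

140.5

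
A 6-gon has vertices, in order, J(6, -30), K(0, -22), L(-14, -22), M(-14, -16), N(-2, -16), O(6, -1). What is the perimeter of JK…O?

|JK| = √((-6)² + (8)²) = √100 = 10
|KL| = √((-14)² + (0)²) = √196 = 14
|LM| = √((0)² + (6)²) = √36 = 6
|MN| = √((12)² + (0)²) = √144 = 12
|NO| = √((8)² + (15)²) = √289 = 17
|OJ| = √((0)² + (-29)²) = √841 = 29
Perimeter = 10 + 14 + 6 + 12 + 17 + 29 = 88.

88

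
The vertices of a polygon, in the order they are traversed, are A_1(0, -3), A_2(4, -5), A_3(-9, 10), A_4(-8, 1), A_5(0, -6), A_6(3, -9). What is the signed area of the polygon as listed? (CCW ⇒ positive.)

67.5

Apply the shoelace formula: 2A = Σ (x_i·y_{i+1} − x_{i+1}·y_i), indices taken mod 6.
Σ = (12) + (-5) + (71) + (48) + (18) + (-9) = 135
Signed area = Σ/2 = 67.5 (positive ⇒ counter-clockwise traversal).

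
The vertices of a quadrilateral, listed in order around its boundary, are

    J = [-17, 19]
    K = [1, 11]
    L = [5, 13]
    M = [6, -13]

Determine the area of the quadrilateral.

Apply the shoelace formula: 2A = Σ (x_i·y_{i+1} − x_{i+1}·y_i), indices taken mod 4.
J→K: (-17)(11) − (1)(19) = -206
K→L: (1)(13) − (5)(11) = -42
L→M: (5)(-13) − (6)(13) = -143
M→J: (6)(19) − (-17)(-13) = -107
Σ = -498
Area = |Σ|/2 = 249.

249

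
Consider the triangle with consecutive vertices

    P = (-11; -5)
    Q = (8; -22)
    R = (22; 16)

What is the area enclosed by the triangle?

Σ = (282) + (612) + (66) = 960
Area = |Σ|/2 = 480.

480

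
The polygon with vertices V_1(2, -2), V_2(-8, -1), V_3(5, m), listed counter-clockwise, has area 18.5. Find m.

-6

The doubled signed area Σ (x_i y_{i+1} − x_{i+1} y_i) is linear in m.
With m=0 it equals -23; the coefficient of m is -10 (from the two edges through V_3).
So -10·m + -23 = 2·18.5 = 37 ⇒ m = -6.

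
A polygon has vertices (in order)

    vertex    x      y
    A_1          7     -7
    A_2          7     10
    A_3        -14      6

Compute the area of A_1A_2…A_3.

Apply the shoelace (surveyor's) formula: 2A = Σ (x_i·y_{i+1} − x_{i+1}·y_i), indices taken mod 3.
A_1→A_2: (7)(10) − (7)(-7) = 119
A_2→A_3: (7)(6) − (-14)(10) = 182
A_3→A_1: (-14)(-7) − (7)(6) = 56
Σ = 357
Area = |Σ|/2 = 178.5.

178.5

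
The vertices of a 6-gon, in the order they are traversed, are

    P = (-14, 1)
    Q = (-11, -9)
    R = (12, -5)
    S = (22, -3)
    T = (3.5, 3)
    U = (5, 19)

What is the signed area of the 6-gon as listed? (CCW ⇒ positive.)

Apply the shoelace formula: 2A = Σ (x_i·y_{i+1} − x_{i+1}·y_i), indices taken mod 6.
Σ = (137) + (163) + (74) + (76.5) + (51.5) + (271) = 773
Signed area = Σ/2 = 386.5 (positive ⇒ counter-clockwise traversal).

386.5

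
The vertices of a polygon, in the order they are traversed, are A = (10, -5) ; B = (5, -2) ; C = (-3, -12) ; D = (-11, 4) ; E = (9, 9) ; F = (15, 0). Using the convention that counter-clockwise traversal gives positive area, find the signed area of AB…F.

-275

Apply the shoelace (surveyor's) formula: 2A = Σ (x_i·y_{i+1} − x_{i+1}·y_i), indices taken mod 6.
A→B: (10)(-2) − (5)(-5) = 5
B→C: (5)(-12) − (-3)(-2) = -66
C→D: (-3)(4) − (-11)(-12) = -144
D→E: (-11)(9) − (9)(4) = -135
E→F: (9)(0) − (15)(9) = -135
F→A: (15)(-5) − (10)(0) = -75
Σ = -550
Signed area = Σ/2 = -275 (negative ⇒ clockwise traversal).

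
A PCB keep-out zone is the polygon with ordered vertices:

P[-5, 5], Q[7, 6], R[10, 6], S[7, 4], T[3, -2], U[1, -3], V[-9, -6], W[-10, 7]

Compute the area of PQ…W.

144.5

Σ = (-65) + (-18) + (-2) + (-26) + (-7) + (-33) + (-123) + (-15) = -289
Area = |Σ|/2 = 144.5.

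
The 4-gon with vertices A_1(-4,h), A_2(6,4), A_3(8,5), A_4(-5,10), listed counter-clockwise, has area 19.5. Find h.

Write out the shoelace sum; only the two edges meeting at A_1 involve h:
2·Area = [((-5)·h − (-4)·10) + ((-4)·4 − 6·h)] + 103
       = -11·h + 127 = 39
⇒ h = 8.

8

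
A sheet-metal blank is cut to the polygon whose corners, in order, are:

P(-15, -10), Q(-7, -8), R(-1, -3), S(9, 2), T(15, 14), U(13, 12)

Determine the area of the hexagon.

116

Apply Gauss's area formula: 2A = Σ (x_i·y_{i+1} − x_{i+1}·y_i), indices taken mod 6.
Σ = (50) + (13) + (25) + (96) + (-2) + (50) = 232
Area = |Σ|/2 = 116.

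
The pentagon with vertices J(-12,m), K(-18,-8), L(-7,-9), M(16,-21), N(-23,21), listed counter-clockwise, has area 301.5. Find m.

The doubled signed area Σ (x_i y_{i+1} − x_{i+1} y_i) is linear in m.
With m=0 it equals 598; the coefficient of m is -5 (from the two edges through J).
So -5·m + 598 = 2·301.5 = 603 ⇒ m = -1.

-1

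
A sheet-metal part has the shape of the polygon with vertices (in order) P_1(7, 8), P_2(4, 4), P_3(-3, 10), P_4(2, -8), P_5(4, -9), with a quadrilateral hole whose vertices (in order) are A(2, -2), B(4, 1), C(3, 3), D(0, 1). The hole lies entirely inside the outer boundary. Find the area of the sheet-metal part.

70.5

Outer boundary:
Σ = (-4) + (52) + (4) + (14) + (95) = 161
Area = |Σ|/2 = 80.5.
Hole:
Apply Gauss's area formula: 2A = Σ (x_i·y_{i+1} − x_{i+1}·y_i), indices taken mod 4.
Σ = (10) + (9) + (3) + (-2) = 20
Area = |Σ|/2 = 10.
Net area = 80.5 − 10 = 70.5.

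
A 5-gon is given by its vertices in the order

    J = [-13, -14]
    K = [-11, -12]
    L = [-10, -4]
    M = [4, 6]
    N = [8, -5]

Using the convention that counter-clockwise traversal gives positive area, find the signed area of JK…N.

-181.5

Σ = (2) + (-76) + (-44) + (-68) + (-177) = -363
Signed area = Σ/2 = -181.5 (negative ⇒ clockwise traversal).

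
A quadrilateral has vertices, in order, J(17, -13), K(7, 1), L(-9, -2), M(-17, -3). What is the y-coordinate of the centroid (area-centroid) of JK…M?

-701/138

Apply the surveyor's formula. First the cross-terms c_i = x_i·y_{i+1} − x_{i+1}·y_i:
  108, -5, -7, 272  ⇒  2A = 368, A = 184.
Then Σ (y_i + y_{i+1})·c_i = -5608, so ȳ = -5608 / (6·184) = -701/138.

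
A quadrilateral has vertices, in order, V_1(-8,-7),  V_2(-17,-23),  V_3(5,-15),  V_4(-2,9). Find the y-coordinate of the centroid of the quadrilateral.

-1991/201

Apply the shoelace (surveyor's) formula. First the cross-terms c_i = x_i·y_{i+1} − x_{i+1}·y_i:
  65, 370, 15, 86  ⇒  2A = 536, A = 268.
Then Σ (y_i + y_{i+1})·c_i = -15928, so ȳ = -15928 / (6·268) = -1991/201.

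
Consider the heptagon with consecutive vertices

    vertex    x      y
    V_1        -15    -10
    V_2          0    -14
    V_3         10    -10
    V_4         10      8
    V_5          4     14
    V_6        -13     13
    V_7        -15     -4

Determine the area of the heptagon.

604.5

Apply Gauss's area formula: 2A = Σ (x_i·y_{i+1} − x_{i+1}·y_i), indices taken mod 7.
Σ = (210) + (140) + (180) + (108) + (234) + (247) + (90) = 1209
Area = |Σ|/2 = 604.5.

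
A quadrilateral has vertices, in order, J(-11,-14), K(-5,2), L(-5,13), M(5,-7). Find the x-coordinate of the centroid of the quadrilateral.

-242/81

Apply the surveyor's formula. First the cross-terms c_i = x_i·y_{i+1} − x_{i+1}·y_i:
  -92, -55, -30, -147  ⇒  2A = -324, A = -162.
Then Σ (x_i + x_{i+1})·c_i = 2904, so x̄ = 2904 / (6·(-162)) = -242/81.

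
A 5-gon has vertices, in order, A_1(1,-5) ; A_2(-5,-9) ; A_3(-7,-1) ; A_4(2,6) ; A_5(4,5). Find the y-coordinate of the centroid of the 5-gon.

-26/19

Apply the surveyor's formula. First the cross-terms c_i = x_i·y_{i+1} − x_{i+1}·y_i:
  -34, -58, -40, -14, -25  ⇒  2A = -171, A = -85.5.
Then Σ (y_i + y_{i+1})·c_i = 702, so ȳ = 702 / (6·(-85.5)) = -26/19.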